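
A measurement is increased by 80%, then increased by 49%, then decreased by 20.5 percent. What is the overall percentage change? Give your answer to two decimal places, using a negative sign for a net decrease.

113.22%

An 80% increase multiplies by 1.8.
Then a 49% increase: 1.8 × 1.49 = 2.682.
Then a 20.5% decrease: 2.682 × 0.795 = 2.13219.
Overall factor 2.13219, i.e. 113.22%.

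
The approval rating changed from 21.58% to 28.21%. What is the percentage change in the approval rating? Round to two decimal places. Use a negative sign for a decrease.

30.72%

The change is 28.21 − 21.58 = 6.63 percentage points.
Relative to the original 21.58%, that is 6.63 ÷ 21.58 ≈ 30.72%.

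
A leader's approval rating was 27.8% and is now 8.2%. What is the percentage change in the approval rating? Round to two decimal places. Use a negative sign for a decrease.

The change is 8.2 − 27.8 = -19.6 percentage points.
Relative to the original 27.8%, that is -19.6 ÷ 27.8 ≈ -70.50%.

-70.50%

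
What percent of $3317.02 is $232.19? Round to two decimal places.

$232.19 ÷ $3317.02 ≈ 7.00%.

7.00%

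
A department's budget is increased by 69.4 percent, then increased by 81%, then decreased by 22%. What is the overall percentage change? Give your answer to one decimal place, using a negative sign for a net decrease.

139.2%

A 69.4% increase multiplies by 1.694.
Then an 81% increase: 1.694 × 1.81 = 3.06614.
Then a 22% decrease: 3.06614 × 0.78 = 2.3915892.
Overall factor 2.3915892, i.e. 139.2%.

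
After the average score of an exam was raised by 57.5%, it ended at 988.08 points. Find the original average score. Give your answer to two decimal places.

The overall multiplier applied was 1.575.
So the original average score was 988.08 ÷ 1.575 ≈ 627.35 points.

627.35 points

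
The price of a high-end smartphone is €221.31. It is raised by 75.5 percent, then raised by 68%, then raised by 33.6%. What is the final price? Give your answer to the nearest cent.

Each change multiplies by a factor: 1.755 × 1.68 × 1.336 = 3.9390624.
€221.31 × 3.9390624 = €871.753899744 ≈ €871.75.

€871.75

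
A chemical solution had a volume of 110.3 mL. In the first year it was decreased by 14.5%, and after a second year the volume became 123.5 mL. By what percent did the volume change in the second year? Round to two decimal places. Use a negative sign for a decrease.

After the first year: 110.3 × 0.855 = 94.3065.
Second-year multiplier: 123.5 ÷ 94.3065 ≈ 1.30956.
That is a change of 30.96%.

30.96%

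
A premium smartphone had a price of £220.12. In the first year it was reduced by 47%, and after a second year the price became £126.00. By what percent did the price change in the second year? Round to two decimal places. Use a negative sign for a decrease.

After the first year: £220.12 × 0.53 = £116.6636.
Second-year multiplier: £126.00 ÷ £116.6636 ≈ 1.080028.
That is a change of 8.00%.

8.00%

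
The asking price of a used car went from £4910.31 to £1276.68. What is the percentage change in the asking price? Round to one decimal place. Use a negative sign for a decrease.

-74.0%

Change: £1276.68 − £4910.31 = -£3633.63.
Relative to the original: -£3633.63 ÷ £4910.31 ≈ -74.0%.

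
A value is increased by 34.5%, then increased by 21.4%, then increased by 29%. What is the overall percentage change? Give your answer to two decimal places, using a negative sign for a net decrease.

The combined multiplier is 1.345 × 1.214 × 1.29 = 2.1063507.
That corresponds to an increase of 110.64%.

110.64%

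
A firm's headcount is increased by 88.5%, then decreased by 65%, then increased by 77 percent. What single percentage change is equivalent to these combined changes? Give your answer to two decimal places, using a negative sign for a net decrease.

16.78%

An 88.5% increase multiplies by 1.885.
Then a 65% decrease: 1.885 × 0.35 = 0.65975.
Then a 77% increase: 0.65975 × 1.77 = 1.1677575.
Overall factor 1.1677575, i.e. 16.78%.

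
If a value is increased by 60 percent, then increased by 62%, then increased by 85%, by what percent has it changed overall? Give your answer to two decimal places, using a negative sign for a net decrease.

379.52%

A 60% increase multiplies by 1.6.
Then a 62% increase: 1.6 × 1.62 = 2.592.
Then an 85% increase: 2.592 × 1.85 = 4.7952.
Overall factor 4.7952, i.e. 379.52%.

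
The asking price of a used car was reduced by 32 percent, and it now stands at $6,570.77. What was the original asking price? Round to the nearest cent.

$9,662.90

The overall multiplier applied was 0.68.
So the original asking price was $6,570.77 ÷ 0.68 ≈ $9,662.90.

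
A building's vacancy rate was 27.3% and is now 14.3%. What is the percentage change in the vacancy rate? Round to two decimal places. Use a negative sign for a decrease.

The change is 14.3 − 27.3 = -13.0 percentage points.
Relative to the original 27.3%, that is -13.0 ÷ 27.3 ≈ -47.62%.

-47.62%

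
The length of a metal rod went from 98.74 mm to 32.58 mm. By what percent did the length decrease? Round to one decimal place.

Change: 32.58 − 98.74 = -66.16.
Relative to the original: -66.16 ÷ 98.74 ≈ -67.0%.
So the length decreased by 67.0%.

67.0%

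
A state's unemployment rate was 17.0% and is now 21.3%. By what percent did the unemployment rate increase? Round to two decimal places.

25.29%

The change is 21.3 − 17.0 = 4.3 percentage points.
Relative to the original 17.0%, that is 4.3 ÷ 17.0 ≈ 25.29%.
So the unemployment rate rose by 25.29%.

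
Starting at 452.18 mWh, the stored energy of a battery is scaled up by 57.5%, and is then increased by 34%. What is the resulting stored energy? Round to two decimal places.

Each change multiplies by a factor: 1.575 × 1.34 = 2.1105.
452.18 × 2.1105 = 954.32589 ≈ 954.33.

954.33 mWh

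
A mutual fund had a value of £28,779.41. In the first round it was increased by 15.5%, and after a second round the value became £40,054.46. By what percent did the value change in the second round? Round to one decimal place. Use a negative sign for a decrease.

20.5%

After the first round: £28,779.41 × 1.155 = £33240.21855.
Second-round multiplier: £40,054.46 ÷ £33240.21855 ≈ 1.205.
That is a change of 20.5%.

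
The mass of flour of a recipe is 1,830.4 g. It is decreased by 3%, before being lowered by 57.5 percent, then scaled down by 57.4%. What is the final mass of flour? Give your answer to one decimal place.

Apply the 3% decrease: 1,830.4 × 0.97 = 1775.488.
After the 57.5% decrease: 1775.488 × 0.425 = 754.5824.
Apply the 57.4% decrease: 754.5824 × 0.426 = 321.4521024 ≈ 321.5.

321.5 g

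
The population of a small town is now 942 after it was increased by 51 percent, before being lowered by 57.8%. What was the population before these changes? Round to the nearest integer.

Undoing the 57.8% decrease: 942 ÷ 0.422 ≈ 2232.227488.
Undoing the 51% increase: 2232.227488 ÷ 1.51 ≈ 1478.

1478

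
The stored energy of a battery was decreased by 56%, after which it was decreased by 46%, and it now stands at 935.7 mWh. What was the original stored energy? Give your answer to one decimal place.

3938.1 mWh

The overall multiplier applied was 0.44 × 0.54 = 0.2376.
So the original stored energy was 935.7 ÷ 0.2376 ≈ 3938.1 mWh.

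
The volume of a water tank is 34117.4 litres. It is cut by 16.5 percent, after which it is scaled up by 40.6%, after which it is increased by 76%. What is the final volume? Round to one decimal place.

70495.3 litres

Each change multiplies by a factor: 0.835 × 1.406 × 1.76 = 2.0662576.
34117.4 × 2.0662576 = 70495.33704224 ≈ 70495.3.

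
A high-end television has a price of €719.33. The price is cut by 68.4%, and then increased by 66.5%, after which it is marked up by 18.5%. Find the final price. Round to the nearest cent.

€448.48

Each change multiplies by a factor: 0.316 × 1.665 × 1.185 = 0.6234759.
€719.33 × 0.6234759 = €448.484919147 ≈ €448.48.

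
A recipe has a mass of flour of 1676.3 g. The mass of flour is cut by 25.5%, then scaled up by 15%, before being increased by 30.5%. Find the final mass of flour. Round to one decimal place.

Each change multiplies by a factor: 0.745 × 1.15 × 1.305 = 1.11805875.
1676.3 × 1.11805875 = 1874.201882625 ≈ 1874.2.

1874.2 g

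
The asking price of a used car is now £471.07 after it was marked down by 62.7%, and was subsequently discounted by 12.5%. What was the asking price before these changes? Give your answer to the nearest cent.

£1443.34

Undoing the 12.5% decrease: £471.07 ÷ 0.875 ≈ £538.365714.
Undoing the 62.7% decrease: £538.365714 ÷ 0.373 ≈ £1443.34.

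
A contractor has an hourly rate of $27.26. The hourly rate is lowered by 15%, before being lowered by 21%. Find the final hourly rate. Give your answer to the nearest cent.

Each change multiplies by a factor: 0.85 × 0.79 = 0.6715.
$27.26 × 0.6715 = $18.30509 ≈ $18.31.

$18.31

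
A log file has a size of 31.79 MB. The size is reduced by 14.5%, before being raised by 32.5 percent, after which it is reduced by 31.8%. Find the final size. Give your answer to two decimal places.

24.56 MB

Each change multiplies by a factor: 0.855 × 1.325 × 0.682 = 0.77262075.
31.79 × 0.77262075 = 24.5616136425 ≈ 24.56.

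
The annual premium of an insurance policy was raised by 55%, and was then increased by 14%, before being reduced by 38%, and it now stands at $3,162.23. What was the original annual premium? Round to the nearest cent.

Undoing the 38% decrease: $3,162.23 ÷ 0.62 ≈ $5100.370968.
Undoing the 14% increase: $5100.370968 ÷ 1.14 ≈ $4474.009621.
Undoing the 55% increase: $4474.009621 ÷ 1.55 ≈ $2,886.46.

$2,886.46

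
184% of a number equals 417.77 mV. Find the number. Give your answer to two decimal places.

417.77 mV ÷ 1.84 ≈ 227.05 mV.

227.05 mV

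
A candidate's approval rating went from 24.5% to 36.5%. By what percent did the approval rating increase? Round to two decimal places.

48.98%

The change is 36.5 − 24.5 = 12.0 percentage points.
Relative to the original 24.5%, that is 12.0 ÷ 24.5 ≈ 48.98%.
So the approval rating rose by 48.98%.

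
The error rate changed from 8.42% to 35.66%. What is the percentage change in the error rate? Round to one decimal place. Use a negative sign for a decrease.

The change is 35.66 − 8.42 = 27.24 percentage points.
Relative to the original 8.42%, that is 27.24 ÷ 8.42 ≈ 323.5%.

323.5%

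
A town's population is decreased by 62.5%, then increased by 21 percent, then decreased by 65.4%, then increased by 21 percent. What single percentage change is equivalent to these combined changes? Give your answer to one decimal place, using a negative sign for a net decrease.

-81.0%

The combined multiplier is 0.375 × 1.21 × 0.346 × 1.21 = 0.189966975.
That corresponds to a decrease of 81.0%.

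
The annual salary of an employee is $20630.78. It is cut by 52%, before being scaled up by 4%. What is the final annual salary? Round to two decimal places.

$10298.89

Each change multiplies by a factor: 0.48 × 1.04 = 0.4992.
$20630.78 × 0.4992 = $10298.885376 ≈ $10298.89.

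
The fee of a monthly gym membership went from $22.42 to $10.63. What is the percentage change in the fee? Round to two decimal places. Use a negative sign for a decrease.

-52.59%

Change: $10.63 − $22.42 = -$11.79.
Relative to the original: -$11.79 ÷ $22.42 ≈ -52.59%.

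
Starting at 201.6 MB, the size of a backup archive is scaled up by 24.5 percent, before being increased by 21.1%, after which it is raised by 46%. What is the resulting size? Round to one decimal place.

443.8 MB

After the 24.5% increase: 201.6 × 1.245 = 250.992.
After the 21.1% increase: 250.992 × 1.211 = 303.951312.
Apply the 46% increase: 303.951312 × 1.46 = 443.76891552 ≈ 443.8.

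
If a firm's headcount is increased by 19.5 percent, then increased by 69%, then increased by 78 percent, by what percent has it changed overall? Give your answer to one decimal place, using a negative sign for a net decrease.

A 19.5% increase multiplies by 1.195.
Then a 69% increase: 1.195 × 1.69 = 2.01955.
Then a 78% increase: 2.01955 × 1.78 = 3.594799.
Overall factor 3.594799, i.e. 259.5%.

259.5%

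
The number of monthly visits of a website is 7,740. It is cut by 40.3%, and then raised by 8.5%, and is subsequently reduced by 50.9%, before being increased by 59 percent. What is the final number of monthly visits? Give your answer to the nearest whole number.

3,914

Each change multiplies by a factor: 0.597 × 1.085 × 0.491 × 1.59 = 0.50568804405.
7,740 × 0.50568804405 = 3914.025460947 ≈ 3,914.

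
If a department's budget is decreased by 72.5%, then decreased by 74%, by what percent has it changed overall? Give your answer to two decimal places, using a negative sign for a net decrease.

A 72.5% decrease multiplies by 0.275.
Then a 74% decrease: 0.275 × 0.26 = 0.0715.
Overall factor 0.0715, i.e. -92.85%.

-92.85%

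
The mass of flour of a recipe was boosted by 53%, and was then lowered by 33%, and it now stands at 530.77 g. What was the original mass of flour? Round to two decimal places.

517.77 g

Undoing the 33% decrease: 530.77 ÷ 0.67 ≈ 792.19403.
Undoing the 53% increase: 792.19403 ÷ 1.53 ≈ 517.77 g.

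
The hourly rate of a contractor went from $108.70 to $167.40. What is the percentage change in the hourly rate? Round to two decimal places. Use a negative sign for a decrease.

Change: $167.40 − $108.70 = $58.70.
Relative to the original: $58.70 ÷ $108.70 ≈ 54.00%.

54.00%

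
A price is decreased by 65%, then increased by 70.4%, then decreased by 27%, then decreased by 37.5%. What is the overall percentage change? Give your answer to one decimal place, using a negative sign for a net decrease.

A 65% decrease multiplies by 0.35.
Then a 70.4% increase: 0.35 × 1.704 = 0.5964.
Then a 27% decrease: 0.5964 × 0.73 = 0.435372.
Then a 37.5% decrease: 0.435372 × 0.625 = 0.2721075.
Overall factor 0.2721075, i.e. -72.8%.

-72.8%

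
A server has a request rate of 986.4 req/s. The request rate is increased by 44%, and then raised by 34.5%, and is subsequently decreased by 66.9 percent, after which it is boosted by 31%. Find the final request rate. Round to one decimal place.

Each change multiplies by a factor: 1.44 × 1.345 × 0.331 × 1.31 = 0.839815848.
986.4 × 0.839815848 = 828.3943524672 ≈ 828.4.

828.4 req/s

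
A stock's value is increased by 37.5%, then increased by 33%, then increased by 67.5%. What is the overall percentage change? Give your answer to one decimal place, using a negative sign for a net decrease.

A 37.5% increase multiplies by 1.375.
Then a 33% increase: 1.375 × 1.33 = 1.82875.
Then a 67.5% increase: 1.82875 × 1.675 = 3.06315625.
Overall factor 3.06315625, i.e. 206.3%.

206.3%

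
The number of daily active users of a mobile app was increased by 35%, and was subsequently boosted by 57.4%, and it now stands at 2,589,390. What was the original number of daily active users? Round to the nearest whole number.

1,218,594

The overall multiplier applied was 1.35 × 1.574 = 2.1249.
So the original number of daily active users was 2,589,390 ÷ 2.1249 ≈ 1,218,594.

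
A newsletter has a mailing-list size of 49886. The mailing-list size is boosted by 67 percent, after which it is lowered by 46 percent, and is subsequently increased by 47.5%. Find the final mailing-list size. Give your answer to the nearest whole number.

66356

Each change multiplies by a factor: 1.67 × 0.54 × 1.475 = 1.330155.
49886 × 1.330155 = 66356.11233 ≈ 66356.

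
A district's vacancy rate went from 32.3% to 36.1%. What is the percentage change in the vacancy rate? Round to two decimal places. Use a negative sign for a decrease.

The change is 36.1 − 32.3 = 3.8 percentage points.
Relative to the original 32.3%, that is 3.8 ÷ 32.3 ≈ 11.76%.

11.76%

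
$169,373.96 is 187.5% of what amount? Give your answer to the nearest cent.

$169,373.96 ÷ 1.875 ≈ $90,332.78.

$90,332.78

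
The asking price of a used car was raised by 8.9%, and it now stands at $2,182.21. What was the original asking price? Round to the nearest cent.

The overall multiplier applied was 1.089.
So the original asking price was $2,182.21 ÷ 1.089 ≈ $2,003.87.

$2,003.87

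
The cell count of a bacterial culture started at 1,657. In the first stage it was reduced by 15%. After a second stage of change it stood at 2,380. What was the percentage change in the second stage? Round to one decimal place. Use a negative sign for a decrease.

After the first stage: 1,657 × 0.85 = 1408.45.
Second-stage multiplier: 2,380 ÷ 1408.45 ≈ 1.6898.
That is a change of 69.0%.

69.0%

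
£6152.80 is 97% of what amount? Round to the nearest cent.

£6343.09

£6152.80 ÷ 0.97 ≈ £6343.09.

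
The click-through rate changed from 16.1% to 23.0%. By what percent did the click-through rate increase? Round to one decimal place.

42.9%

The change is 23.0 − 16.1 = 6.9 percentage points.
Relative to the original 16.1%, that is 6.9 ÷ 16.1 ≈ 42.9%.
So the click-through rate rose by 42.9%.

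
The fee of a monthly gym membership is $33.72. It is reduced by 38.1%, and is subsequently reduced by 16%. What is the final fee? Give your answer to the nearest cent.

After the 38.1% decrease: $33.72 × 0.619 = $20.87268.
After the 16% decrease: $20.87268 × 0.84 = $17.5330512 ≈ $17.53.

$17.53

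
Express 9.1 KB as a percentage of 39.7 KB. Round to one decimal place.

9.1 KB ÷ 39.7 KB ≈ 22.9%.

22.9%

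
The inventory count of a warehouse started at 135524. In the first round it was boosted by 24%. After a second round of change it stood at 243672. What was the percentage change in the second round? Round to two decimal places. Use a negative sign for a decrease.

After the first round: 135524 × 1.24 = 168049.76.
Second-round multiplier: 243672 ÷ 168049.76 ≈ 1.449999.
That is a change of 45.00%.

45.00%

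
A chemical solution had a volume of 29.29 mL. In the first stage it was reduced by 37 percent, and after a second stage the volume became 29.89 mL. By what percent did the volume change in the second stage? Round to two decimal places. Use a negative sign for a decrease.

After the first stage: 29.29 × 0.63 = 18.4527.
Second-stage multiplier: 29.89 ÷ 18.4527 ≈ 1.619817.
That is a change of 61.98%.

61.98%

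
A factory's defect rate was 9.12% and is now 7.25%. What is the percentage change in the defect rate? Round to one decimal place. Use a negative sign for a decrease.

The change is 7.25 − 9.12 = -1.87 percentage points.
Relative to the original 9.12%, that is -1.87 ÷ 9.12 ≈ -20.5%.

-20.5%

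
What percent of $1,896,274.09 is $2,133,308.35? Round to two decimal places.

$2,133,308.35 ÷ $1,896,274.09 ≈ 112.50%.

112.50%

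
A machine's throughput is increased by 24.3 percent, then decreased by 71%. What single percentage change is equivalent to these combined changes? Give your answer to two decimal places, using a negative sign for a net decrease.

-63.95%

The combined multiplier is 1.243 × 0.29 = 0.36047.
That corresponds to a decrease of 63.95%.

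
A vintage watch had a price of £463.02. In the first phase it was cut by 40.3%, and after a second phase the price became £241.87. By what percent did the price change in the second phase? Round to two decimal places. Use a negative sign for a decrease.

-12.50%

After the first phase: £463.02 × 0.597 = £276.42294.
Second-phase multiplier: £241.87 ÷ £276.42294 ≈ 0.875.
That is a change of -12.50%.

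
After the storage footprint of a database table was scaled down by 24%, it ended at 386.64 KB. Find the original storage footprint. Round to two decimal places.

The overall multiplier applied was 0.76.
So the original storage footprint was 386.64 ÷ 0.76 ≈ 508.74 KB.

508.74 KB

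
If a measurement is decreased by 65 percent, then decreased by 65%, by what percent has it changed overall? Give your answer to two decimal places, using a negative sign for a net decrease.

-87.75%

The combined multiplier is 0.35 × 0.35 = 0.1225.
That corresponds to a decrease of 87.75%.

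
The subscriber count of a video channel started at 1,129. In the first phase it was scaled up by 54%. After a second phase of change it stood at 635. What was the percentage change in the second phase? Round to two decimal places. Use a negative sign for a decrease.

After the first phase: 1,129 × 1.54 = 1738.66.
Second-phase multiplier: 635 ÷ 1738.66 ≈ 0.365224.
That is a change of -63.48%.

-63.48%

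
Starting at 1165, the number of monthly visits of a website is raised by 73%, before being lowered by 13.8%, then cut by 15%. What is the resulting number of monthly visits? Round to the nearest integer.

Each change multiplies by a factor: 1.73 × 0.862 × 0.85 = 1.267571.
1165 × 1.267571 = 1476.720215 ≈ 1477.

1477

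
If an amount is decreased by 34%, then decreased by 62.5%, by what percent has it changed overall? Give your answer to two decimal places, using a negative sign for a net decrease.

The combined multiplier is 0.66 × 0.375 = 0.2475.
That corresponds to a decrease of 75.25%.

-75.25%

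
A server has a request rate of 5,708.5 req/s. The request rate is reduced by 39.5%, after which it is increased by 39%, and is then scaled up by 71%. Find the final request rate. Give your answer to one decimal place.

8,209.0 req/s

Each change multiplies by a factor: 0.605 × 1.39 × 1.71 = 1.4380245.
5,708.5 × 1.4380245 = 8208.96285825 ≈ 8,209.0.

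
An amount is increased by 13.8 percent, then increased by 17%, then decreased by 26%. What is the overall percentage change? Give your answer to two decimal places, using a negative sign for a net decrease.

The combined multiplier is 1.138 × 1.17 × 0.74 = 0.9852804.
That corresponds to a decrease of 1.47%.

-1.47%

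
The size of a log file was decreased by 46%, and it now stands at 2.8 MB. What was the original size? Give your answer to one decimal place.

5.2 MB

The overall multiplier applied was 0.54.
So the original size was 2.8 ÷ 0.54 ≈ 5.2 MB.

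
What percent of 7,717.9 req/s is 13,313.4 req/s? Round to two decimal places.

13,313.4 req/s ÷ 7,717.9 req/s ≈ 172.50%.

172.50%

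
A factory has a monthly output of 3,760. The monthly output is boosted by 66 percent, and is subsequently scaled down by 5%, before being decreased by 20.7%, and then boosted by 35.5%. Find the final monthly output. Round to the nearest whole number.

6,371

After the 66% increase: 3,760 × 1.66 = 6241.6.
5% decrease: 6241.6 × 0.95 = 5929.52.
Apply the 20.7% decrease: 5929.52 × 0.793 = 4702.10936.
35.5% increase: 4702.10936 × 1.355 = 6371.3581828 ≈ 6,371.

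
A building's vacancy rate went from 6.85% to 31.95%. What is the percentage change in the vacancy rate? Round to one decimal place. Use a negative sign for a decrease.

The change is 31.95 − 6.85 = 25.10 percentage points.
Relative to the original 6.85%, that is 25.10 ÷ 6.85 ≈ 366.4%.

366.4%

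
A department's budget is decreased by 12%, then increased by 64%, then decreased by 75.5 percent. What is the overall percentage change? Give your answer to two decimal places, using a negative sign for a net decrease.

-64.64%

The combined multiplier is 0.88 × 1.64 × 0.245 = 0.353584.
That corresponds to a decrease of 64.64%.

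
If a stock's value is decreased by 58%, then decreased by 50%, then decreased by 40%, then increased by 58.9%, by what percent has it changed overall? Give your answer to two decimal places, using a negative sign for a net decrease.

-79.98%

The combined multiplier is 0.42 × 0.5 × 0.6 × 1.589 = 0.200214.
That corresponds to a decrease of 79.98%.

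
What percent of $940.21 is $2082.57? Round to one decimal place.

$2082.57 ÷ $940.21 ≈ 221.5%.

221.5%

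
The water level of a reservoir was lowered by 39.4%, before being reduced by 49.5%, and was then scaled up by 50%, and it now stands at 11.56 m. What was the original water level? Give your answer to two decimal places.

25.18 m

Undoing the 50% increase: 11.56 ÷ 1.5 ≈ 7.706667.
Undoing the 49.5% decrease: 7.706667 ÷ 0.505 ≈ 15.260727.
Undoing the 39.4% decrease: 15.260727 ÷ 0.606 ≈ 25.18 m.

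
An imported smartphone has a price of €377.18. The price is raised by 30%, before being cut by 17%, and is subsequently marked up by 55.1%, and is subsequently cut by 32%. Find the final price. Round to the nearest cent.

€429.23

After the 30% increase: €377.18 × 1.3 = €490.334.
17% decrease: €490.334 × 0.83 = €406.97722.
After the 55.1% increase: €406.97722 × 1.551 = €631.22166822.
After the 32% decrease: €631.22166822 × 0.68 = €429.2307343896 ≈ €429.23.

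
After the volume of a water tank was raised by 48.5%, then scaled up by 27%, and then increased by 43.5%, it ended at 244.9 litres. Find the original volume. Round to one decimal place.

Undoing the 43.5% increase: 244.9 ÷ 1.435 ≈ 170.662021.
Undoing the 27% increase: 170.662021 ÷ 1.27 ≈ 134.379544.
Undoing the 48.5% increase: 134.379544 ÷ 1.485 ≈ 90.5 litres.

90.5 litres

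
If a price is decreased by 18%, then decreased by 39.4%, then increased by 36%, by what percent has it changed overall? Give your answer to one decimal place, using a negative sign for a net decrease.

-32.4%

The combined multiplier is 0.82 × 0.606 × 1.36 = 0.6758112.
That corresponds to a decrease of 32.4%.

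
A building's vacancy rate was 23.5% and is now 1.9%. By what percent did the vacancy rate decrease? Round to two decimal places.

The change is 1.9 − 23.5 = -21.6 percentage points.
Relative to the original 23.5%, that is -21.6 ÷ 23.5 ≈ -91.91%.
So the vacancy rate fell by 91.91%.

91.91%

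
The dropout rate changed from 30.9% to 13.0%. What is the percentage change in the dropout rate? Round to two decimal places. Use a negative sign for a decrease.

-57.93%

The change is 13.0 − 30.9 = -17.9 percentage points.
Relative to the original 30.9%, that is -17.9 ÷ 30.9 ≈ -57.93%.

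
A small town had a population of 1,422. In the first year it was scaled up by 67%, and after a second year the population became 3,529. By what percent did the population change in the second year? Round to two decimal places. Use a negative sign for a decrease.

48.61%

After the first year: 1,422 × 1.67 = 2374.74.
Second-year multiplier: 3,529 ÷ 2374.74 ≈ 1.486057.
That is a change of 48.61%.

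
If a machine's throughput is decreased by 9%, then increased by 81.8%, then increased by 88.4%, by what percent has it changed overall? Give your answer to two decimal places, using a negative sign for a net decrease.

A 9% decrease multiplies by 0.91.
Then an 81.8% increase: 0.91 × 1.818 = 1.65438.
Then an 88.4% increase: 1.65438 × 1.884 = 3.11685192.
Overall factor 3.11685192, i.e. 211.69%.

211.69%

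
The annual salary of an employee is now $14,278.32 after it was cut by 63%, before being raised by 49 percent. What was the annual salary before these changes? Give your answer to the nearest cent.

$25,899.37

Undoing the 49% increase: $14,278.32 ÷ 1.49 ≈ $9582.765101.
Undoing the 63% decrease: $9582.765101 ÷ 0.37 ≈ $25,899.37.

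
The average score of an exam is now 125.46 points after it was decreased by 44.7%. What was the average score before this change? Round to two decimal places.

The overall multiplier applied was 0.553.
So the original average score was 125.46 ÷ 0.553 ≈ 226.87 points.

226.87 points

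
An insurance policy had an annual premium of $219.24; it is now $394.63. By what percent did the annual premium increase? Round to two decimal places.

Change: $394.63 − $219.24 = $175.39.
Relative to the original: $175.39 ÷ $219.24 ≈ 80.00%.
So the annual premium increased by 80.00%.

80.00%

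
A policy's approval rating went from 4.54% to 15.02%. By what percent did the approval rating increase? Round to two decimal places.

The change is 15.02 − 4.54 = 10.48 percentage points.
Relative to the original 4.54%, that is 10.48 ÷ 4.54 ≈ 230.84%.
So the approval rating rose by 230.84%.

230.84%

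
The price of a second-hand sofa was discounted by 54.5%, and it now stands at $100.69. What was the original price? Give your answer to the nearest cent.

$221.30

The overall multiplier applied was 0.455.
So the original price was $100.69 ÷ 0.455 ≈ $221.30.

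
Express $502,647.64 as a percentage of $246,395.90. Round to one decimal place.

204.0%

$502,647.64 ÷ $246,395.90 ≈ 204.0%.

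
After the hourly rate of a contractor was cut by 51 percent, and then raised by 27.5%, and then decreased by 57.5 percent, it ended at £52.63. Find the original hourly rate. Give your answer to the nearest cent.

Undoing the 57.5% decrease: £52.63 ÷ 0.425 ≈ £123.835294.
Undoing the 27.5% increase: £123.835294 ÷ 1.275 ≈ £97.125721.
Undoing the 51% decrease: £97.125721 ÷ 0.49 ≈ £198.22.

£198.22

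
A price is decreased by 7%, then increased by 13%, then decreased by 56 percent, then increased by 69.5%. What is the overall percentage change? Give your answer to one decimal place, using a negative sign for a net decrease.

The combined multiplier is 0.93 × 1.13 × 0.44 × 1.695 = 0.78376122.
That corresponds to a decrease of 21.6%.

-21.6%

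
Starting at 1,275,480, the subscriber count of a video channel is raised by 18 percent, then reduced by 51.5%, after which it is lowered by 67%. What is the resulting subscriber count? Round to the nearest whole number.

240,886

Each change multiplies by a factor: 1.18 × 0.485 × 0.33 = 0.188859.
1,275,480 × 0.188859 = 240885.87732 ≈ 240,886.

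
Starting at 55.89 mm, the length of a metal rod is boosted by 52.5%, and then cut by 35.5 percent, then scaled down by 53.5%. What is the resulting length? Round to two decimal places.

Each change multiplies by a factor: 1.525 × 0.645 × 0.465 = 0.457385625.
55.89 × 0.457385625 = 25.56328258125 ≈ 25.56.

25.56 mm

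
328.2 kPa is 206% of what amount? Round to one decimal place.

159.3 kPa

328.2 kPa ÷ 2.06 ≈ 159.3 kPa.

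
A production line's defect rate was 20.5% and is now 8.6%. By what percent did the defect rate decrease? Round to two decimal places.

58.05%

The change is 8.6 − 20.5 = -11.9 percentage points.
Relative to the original 20.5%, that is -11.9 ÷ 20.5 ≈ -58.05%.
So the defect rate fell by 58.05%.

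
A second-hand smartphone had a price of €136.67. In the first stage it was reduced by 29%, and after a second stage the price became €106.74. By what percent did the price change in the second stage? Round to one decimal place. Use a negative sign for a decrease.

After the first stage: €136.67 × 0.71 = €97.0357.
Second-stage multiplier: €106.74 ÷ €97.0357 ≈ 1.10001.
That is a change of 10.0%.

10.0%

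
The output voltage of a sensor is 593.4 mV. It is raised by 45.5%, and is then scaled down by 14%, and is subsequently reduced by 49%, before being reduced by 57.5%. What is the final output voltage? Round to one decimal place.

160.9 mV

After the 45.5% increase: 593.4 × 1.455 = 863.397.
After the 14% decrease: 863.397 × 0.86 = 742.52142.
Apply the 49% decrease: 742.52142 × 0.51 = 378.6859242.
Apply the 57.5% decrease: 378.6859242 × 0.425 = 160.941517785 ≈ 160.9.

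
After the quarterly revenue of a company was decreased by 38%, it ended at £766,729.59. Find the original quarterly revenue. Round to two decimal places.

£1,236,660.63

The overall multiplier applied was 0.62.
So the original quarterly revenue was £766,729.59 ÷ 0.62 ≈ £1,236,660.63.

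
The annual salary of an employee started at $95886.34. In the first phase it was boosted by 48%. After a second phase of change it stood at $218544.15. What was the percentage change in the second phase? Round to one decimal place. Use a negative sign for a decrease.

After the first phase: $95886.34 × 1.48 = $141911.7832.
Second-phase multiplier: $218544.15 ÷ $141911.7832 ≈ 1.54.
That is a change of 54.0%.

54.0%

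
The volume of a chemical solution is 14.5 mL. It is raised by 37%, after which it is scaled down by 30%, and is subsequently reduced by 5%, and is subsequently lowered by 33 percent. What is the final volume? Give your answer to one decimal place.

Each change multiplies by a factor: 1.37 × 0.7 × 0.95 × 0.67 = 0.6104035.
14.5 × 0.6104035 = 8.85085075 ≈ 8.9.

8.9 mL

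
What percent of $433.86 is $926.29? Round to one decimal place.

$926.29 ÷ $433.86 ≈ 213.5%.

213.5%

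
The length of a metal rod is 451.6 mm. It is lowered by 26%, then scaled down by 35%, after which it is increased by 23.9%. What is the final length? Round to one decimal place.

269.1 mm

26% decrease: 451.6 × 0.74 = 334.184.
After the 35% decrease: 334.184 × 0.65 = 217.2196.
23.9% increase: 217.2196 × 1.239 = 269.1350844 ≈ 269.1.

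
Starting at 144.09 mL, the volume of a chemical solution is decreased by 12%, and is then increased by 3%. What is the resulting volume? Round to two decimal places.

Apply the 12% decrease: 144.09 × 0.88 = 126.7992.
After the 3% increase: 126.7992 × 1.03 = 130.603176 ≈ 130.60.

130.60 mL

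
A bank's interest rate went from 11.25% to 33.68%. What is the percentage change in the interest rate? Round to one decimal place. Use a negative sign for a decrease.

199.4%

The change is 33.68 − 11.25 = 22.43 percentage points.
Relative to the original 11.25%, that is 22.43 ÷ 11.25 ≈ 199.4%.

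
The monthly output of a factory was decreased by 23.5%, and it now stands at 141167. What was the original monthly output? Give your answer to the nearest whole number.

184532

The overall multiplier applied was 0.765.
So the original monthly output was 141167 ÷ 0.765 ≈ 184532.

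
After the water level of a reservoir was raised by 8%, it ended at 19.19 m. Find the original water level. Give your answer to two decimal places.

The overall multiplier applied was 1.08.
So the original water level was 19.19 ÷ 1.08 ≈ 17.77 m.

17.77 m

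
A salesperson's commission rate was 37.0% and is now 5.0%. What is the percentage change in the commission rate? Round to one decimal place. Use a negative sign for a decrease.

The change is 5.0 − 37.0 = -32.0 percentage points.
Relative to the original 37.0%, that is -32.0 ÷ 37.0 ≈ -86.5%.

-86.5%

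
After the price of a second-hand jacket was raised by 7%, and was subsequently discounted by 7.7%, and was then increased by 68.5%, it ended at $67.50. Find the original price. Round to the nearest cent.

The overall multiplier applied was 1.07 × 0.923 × 1.685 = 1.66412285.
So the original price was $67.50 ÷ 1.66412285 ≈ $40.56.

$40.56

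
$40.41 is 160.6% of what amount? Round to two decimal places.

$40.41 ÷ 1.606 ≈ $25.16.

$25.16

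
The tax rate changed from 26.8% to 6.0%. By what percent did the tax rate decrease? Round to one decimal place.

The change is 6.0 − 26.8 = -20.8 percentage points.
Relative to the original 26.8%, that is -20.8 ÷ 26.8 ≈ -77.6%.
So the tax rate fell by 77.6%.

77.6%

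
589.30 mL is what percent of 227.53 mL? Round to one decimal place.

589.30 mL ÷ 227.53 mL ≈ 259.0%.

259.0%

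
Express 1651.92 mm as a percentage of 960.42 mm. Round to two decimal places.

172.00%

1651.92 mm ÷ 960.42 mm ≈ 172.00%.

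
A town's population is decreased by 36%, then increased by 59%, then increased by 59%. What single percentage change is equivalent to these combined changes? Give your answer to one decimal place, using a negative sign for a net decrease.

61.8%

The combined multiplier is 0.64 × 1.59 × 1.59 = 1.617984.
That corresponds to an increase of 61.8%.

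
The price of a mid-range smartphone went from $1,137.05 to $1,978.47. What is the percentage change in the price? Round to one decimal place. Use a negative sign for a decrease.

74.0%

Change: $1,978.47 − $1,137.05 = $841.42.
Relative to the original: $841.42 ÷ $1,137.05 ≈ 74.0%.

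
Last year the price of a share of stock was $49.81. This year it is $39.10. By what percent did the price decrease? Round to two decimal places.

Change: $39.10 − $49.81 = -$10.71.
Relative to the original: -$10.71 ÷ $49.81 ≈ -21.50%.
So the price decreased by 21.50%.

21.50%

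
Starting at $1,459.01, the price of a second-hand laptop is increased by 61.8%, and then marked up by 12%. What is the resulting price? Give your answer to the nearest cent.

$2,643.96

Each change multiplies by a factor: 1.618 × 1.12 = 1.81216.
$1,459.01 × 1.81216 = $2643.9595616 ≈ $2,643.96.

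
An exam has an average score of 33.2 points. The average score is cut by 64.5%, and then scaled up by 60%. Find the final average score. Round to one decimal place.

18.9 points

Apply the 64.5% decrease: 33.2 × 0.355 = 11.786.
Apply the 60% increase: 11.786 × 1.6 = 18.8576 ≈ 18.9.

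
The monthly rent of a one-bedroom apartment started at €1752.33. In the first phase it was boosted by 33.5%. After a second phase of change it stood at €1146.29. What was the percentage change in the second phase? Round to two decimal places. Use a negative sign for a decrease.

-51.00%

After the first phase: €1752.33 × 1.335 = €2339.36055.
Second-phase multiplier: €1146.29 ÷ €2339.36055 ≈ 0.490001.
That is a change of -51.00%.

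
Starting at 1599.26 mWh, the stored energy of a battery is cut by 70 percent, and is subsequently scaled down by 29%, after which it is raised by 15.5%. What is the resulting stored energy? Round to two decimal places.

393.44 mWh

After the 70% decrease: 1599.26 × 0.3 = 479.778.
After the 29% decrease: 479.778 × 0.71 = 340.64238.
Apply the 15.5% increase: 340.64238 × 1.155 = 393.4419489 ≈ 393.44.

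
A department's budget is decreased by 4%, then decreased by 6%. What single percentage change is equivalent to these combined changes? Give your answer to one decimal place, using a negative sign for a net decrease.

A 4% decrease multiplies by 0.96.
Then a 6% decrease: 0.96 × 0.94 = 0.9024.
Overall factor 0.9024, i.e. -9.8%.

-9.8%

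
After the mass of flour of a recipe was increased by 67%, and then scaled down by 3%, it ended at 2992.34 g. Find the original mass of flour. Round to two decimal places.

1847.24 g

The overall multiplier applied was 1.67 × 0.97 = 1.6199.
So the original mass of flour was 2992.34 ÷ 1.6199 ≈ 1847.24 g.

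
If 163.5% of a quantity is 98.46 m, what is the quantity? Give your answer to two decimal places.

60.22 m

98.46 m ÷ 1.635 ≈ 60.22 m.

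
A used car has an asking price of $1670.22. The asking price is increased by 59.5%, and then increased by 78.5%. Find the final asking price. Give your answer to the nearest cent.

Each change multiplies by a factor: 1.595 × 1.785 = 2.847075.
$1670.22 × 2.847075 = $4755.2416065 ≈ $4755.24.

$4755.24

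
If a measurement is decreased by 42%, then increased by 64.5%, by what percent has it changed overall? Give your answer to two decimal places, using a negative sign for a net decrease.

A 42% decrease multiplies by 0.58.
Then a 64.5% increase: 0.58 × 1.645 = 0.9541.
Overall factor 0.9541, i.e. -4.59%.

-4.59%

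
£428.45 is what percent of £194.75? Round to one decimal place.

220.0%

£428.45 ÷ £194.75 = 220.0%.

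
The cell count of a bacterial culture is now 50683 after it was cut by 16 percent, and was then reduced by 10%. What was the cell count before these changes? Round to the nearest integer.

Undoing the 10% decrease: 50683 ÷ 0.9 ≈ 56314.444444.
Undoing the 16% decrease: 56314.444444 ÷ 0.84 ≈ 67041.

67041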